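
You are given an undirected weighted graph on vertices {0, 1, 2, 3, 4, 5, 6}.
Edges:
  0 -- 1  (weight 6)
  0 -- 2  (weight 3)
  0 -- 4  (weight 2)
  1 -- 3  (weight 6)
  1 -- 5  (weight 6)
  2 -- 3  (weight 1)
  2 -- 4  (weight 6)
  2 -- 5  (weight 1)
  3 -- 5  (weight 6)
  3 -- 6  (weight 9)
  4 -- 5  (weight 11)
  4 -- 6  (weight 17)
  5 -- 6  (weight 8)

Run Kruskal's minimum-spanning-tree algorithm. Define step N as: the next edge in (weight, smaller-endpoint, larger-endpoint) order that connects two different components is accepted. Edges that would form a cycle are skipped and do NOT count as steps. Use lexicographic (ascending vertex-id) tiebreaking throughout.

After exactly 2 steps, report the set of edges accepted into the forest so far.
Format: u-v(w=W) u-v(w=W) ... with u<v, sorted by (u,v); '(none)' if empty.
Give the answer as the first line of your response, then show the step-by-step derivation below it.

2-3(w=1) 2-5(w=1)

step 1: add edge 2-3 (w=1); MST = {2-3(w=1)}
step 2: add edge 2-5 (w=1); MST = {2-3(w=1) 2-5(w=1)}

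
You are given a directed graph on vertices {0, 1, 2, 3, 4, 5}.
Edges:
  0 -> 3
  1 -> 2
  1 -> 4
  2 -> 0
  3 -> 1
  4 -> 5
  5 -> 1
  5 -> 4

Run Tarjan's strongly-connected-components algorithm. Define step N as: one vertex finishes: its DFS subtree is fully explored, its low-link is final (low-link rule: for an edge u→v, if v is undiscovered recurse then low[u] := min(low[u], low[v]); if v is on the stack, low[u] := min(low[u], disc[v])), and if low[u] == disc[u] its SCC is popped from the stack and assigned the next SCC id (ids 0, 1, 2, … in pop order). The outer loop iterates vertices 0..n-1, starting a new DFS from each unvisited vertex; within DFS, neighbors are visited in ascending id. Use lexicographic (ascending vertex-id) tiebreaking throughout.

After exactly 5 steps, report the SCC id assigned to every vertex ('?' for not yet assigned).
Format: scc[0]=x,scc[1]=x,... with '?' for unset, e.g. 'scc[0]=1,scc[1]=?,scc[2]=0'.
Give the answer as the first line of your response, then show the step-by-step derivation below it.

scc[0]=?,scc[1]=?,scc[2]=?,scc[3]=?,scc[4]=?,scc[5]=?

step 1: low=(low[0]=0,low[1]=2,low[2]=0,low[3]=1,low[4]=?,low[5]=?); scc=(scc[0]=?,scc[1]=?,scc[2]=?,scc[3]=?,scc[4]=?,scc[5]=?)
step 2: low=(low[0]=0,low[1]=0,low[2]=0,low[3]=1,low[4]=4,low[5]=2); scc=(scc[0]=?,scc[1]=?,scc[2]=?,scc[3]=?,scc[4]=?,scc[5]=?)
step 3: low=(low[0]=0,low[1]=0,low[2]=0,low[3]=1,low[4]=2,low[5]=2); scc=(scc[0]=?,scc[1]=?,scc[2]=?,scc[3]=?,scc[4]=?,scc[5]=?)
step 4: low=(low[0]=0,low[1]=0,low[2]=0,low[3]=1,low[4]=2,low[5]=2); scc=(scc[0]=?,scc[1]=?,scc[2]=?,scc[3]=?,scc[4]=?,scc[5]=?)
step 5: low=(low[0]=0,low[1]=0,low[2]=0,low[3]=0,low[4]=2,low[5]=2); scc=(scc[0]=?,scc[1]=?,scc[2]=?,scc[3]=?,scc[4]=?,scc[5]=?)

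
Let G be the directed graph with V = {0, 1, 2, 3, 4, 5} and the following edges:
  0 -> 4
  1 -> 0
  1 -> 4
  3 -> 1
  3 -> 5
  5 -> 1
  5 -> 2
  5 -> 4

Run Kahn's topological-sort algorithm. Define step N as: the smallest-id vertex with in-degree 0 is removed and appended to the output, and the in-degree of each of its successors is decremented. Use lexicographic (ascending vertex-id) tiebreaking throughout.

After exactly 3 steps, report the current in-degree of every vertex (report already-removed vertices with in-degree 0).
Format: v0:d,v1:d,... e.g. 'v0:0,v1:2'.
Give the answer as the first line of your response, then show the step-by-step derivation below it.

v0:0,v1:0,v2:0,v3:0,v4:1,v5:0

step 1: output 3; order=[3]; indeg=(1,1,1,0,3,0)
step 2: output 5; order=[3,5]; indeg=(1,0,0,0,2,0)
step 3: output 1; order=[3,5,1]; indeg=(0,0,0,0,1,0)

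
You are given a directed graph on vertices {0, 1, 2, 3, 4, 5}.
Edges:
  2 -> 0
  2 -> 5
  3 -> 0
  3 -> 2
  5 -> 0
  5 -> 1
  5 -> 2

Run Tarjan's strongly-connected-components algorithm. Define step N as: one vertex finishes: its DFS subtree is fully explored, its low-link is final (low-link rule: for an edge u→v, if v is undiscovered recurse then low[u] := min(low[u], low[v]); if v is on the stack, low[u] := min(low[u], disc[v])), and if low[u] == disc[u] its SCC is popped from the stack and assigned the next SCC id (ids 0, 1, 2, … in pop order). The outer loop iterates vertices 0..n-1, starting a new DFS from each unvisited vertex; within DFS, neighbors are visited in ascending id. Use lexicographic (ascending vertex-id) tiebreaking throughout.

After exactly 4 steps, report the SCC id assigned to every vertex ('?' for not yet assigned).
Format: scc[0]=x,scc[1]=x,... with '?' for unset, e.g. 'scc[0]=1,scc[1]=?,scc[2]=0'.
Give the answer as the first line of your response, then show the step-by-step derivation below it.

scc[0]=0,scc[1]=1,scc[2]=2,scc[3]=?,scc[4]=?,scc[5]=2

step 1: low=(low[0]=0,low[1]=?,low[2]=?,low[3]=?,low[4]=?,low[5]=?); scc=(scc[0]=0,scc[1]=?,scc[2]=?,scc[3]=?,scc[4]=?,scc[5]=?)
step 2: low=(low[0]=0,low[1]=1,low[2]=?,low[3]=?,low[4]=?,low[5]=?); scc=(scc[0]=0,scc[1]=1,scc[2]=?,scc[3]=?,scc[4]=?,scc[5]=?)
step 3: low=(low[0]=0,low[1]=1,low[2]=2,low[3]=?,low[4]=?,low[5]=2); scc=(scc[0]=0,scc[1]=1,scc[2]=?,scc[3]=?,scc[4]=?,scc[5]=?)
step 4: low=(low[0]=0,low[1]=1,low[2]=2,low[3]=?,low[4]=?,low[5]=2); scc=(scc[0]=0,scc[1]=1,scc[2]=2,scc[3]=?,scc[4]=?,scc[5]=2)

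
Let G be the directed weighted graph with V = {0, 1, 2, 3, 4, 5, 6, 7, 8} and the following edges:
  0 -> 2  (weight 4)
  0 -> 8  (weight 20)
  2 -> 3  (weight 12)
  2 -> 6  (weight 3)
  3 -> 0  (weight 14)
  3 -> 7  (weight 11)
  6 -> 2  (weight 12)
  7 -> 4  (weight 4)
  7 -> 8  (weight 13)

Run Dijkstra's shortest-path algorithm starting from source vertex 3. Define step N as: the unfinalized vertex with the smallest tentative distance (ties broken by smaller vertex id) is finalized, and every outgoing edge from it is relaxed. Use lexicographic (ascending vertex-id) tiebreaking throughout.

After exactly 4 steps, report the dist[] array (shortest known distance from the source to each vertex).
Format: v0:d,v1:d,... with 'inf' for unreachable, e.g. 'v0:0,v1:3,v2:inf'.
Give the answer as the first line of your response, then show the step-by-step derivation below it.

v0:14,v1:inf,v2:18,v3:0,v4:15,v5:inf,v6:inf,v7:11,v8:24

step 1: dist = v0:14,v1:inf,v2:inf,v3:0,v4:inf,v5:inf,v6:inf,v7:11,v8:inf
step 2: dist = v0:14,v1:inf,v2:inf,v3:0,v4:15,v5:inf,v6:inf,v7:11,v8:24
step 3: dist = v0:14,v1:inf,v2:18,v3:0,v4:15,v5:inf,v6:inf,v7:11,v8:24
step 4: dist = v0:14,v1:inf,v2:18,v3:0,v4:15,v5:inf,v6:inf,v7:11,v8:24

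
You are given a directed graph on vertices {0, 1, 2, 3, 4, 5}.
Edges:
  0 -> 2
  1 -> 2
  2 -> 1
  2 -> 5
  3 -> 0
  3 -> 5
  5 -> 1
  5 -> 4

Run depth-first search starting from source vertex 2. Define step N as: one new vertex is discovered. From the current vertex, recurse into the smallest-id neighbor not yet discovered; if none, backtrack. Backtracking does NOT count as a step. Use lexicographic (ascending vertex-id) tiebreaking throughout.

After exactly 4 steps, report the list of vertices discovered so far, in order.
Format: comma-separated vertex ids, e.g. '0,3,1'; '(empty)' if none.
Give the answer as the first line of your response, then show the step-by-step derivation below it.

2,1,5,4

step 1: discover 2; path=2; order=2
step 2: discover 1; path=2>1; order=2,1
step 3: discover 5; path=2>5; order=2,1,5
step 4: discover 4; path=2>5>4; order=2,1,5,4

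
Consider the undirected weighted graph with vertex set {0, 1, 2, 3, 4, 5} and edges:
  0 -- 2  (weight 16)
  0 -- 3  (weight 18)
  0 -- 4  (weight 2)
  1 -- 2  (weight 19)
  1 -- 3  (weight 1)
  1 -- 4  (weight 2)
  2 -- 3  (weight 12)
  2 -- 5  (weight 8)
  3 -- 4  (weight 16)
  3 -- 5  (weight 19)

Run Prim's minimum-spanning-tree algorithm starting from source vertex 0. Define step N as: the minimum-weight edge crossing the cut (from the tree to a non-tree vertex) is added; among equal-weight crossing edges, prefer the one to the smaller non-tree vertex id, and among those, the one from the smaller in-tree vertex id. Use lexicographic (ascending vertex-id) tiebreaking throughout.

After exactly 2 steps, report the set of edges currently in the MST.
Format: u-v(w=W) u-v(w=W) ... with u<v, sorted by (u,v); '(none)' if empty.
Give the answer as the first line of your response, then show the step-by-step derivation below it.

0-4(w=2) 1-4(w=2)

step 1: add edge 0-4 (w=2); MST = {0-4(w=2)}
step 2: add edge 1-4 (w=2); MST = {0-4(w=2) 1-4(w=2)}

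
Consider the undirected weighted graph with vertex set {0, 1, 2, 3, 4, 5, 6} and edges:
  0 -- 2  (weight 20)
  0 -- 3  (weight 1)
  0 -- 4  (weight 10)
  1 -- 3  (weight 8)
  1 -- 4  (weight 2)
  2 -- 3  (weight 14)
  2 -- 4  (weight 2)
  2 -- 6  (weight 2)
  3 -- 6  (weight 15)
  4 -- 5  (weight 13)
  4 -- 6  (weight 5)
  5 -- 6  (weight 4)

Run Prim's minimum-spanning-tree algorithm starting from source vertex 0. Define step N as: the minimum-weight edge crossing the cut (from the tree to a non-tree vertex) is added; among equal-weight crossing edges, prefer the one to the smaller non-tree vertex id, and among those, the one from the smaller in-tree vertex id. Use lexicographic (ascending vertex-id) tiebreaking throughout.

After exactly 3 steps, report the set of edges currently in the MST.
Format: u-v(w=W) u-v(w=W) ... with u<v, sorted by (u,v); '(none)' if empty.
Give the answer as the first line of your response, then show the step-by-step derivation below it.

0-3(w=1) 1-3(w=8) 1-4(w=2)

step 1: add edge 0-3 (w=1); MST = {0-3(w=1)}
step 2: add edge 1-3 (w=8); MST = {0-3(w=1) 1-3(w=8)}
step 3: add edge 1-4 (w=2); MST = {0-3(w=1) 1-3(w=8) 1-4(w=2)}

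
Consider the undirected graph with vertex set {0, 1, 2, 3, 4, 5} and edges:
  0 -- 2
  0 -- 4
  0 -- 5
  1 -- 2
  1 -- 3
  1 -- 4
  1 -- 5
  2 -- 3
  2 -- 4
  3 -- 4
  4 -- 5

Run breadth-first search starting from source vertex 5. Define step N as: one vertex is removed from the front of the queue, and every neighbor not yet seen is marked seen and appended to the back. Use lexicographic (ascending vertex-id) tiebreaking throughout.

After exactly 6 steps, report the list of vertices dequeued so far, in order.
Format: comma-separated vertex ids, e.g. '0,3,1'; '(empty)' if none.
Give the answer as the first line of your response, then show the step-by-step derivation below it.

5,0,1,4,2,3

step 1: dequeue 5; queue=[0,1,4]; order=5
step 2: dequeue 0; queue=[1,4,2]; order=5,0
step 3: dequeue 1; queue=[4,2,3]; order=5,0,1
step 4: dequeue 4; queue=[2,3]; order=5,0,1,4
step 5: dequeue 2; queue=[3]; order=5,0,1,4,2
step 6: dequeue 3; queue=[(empty)]; order=5,0,1,4,2,3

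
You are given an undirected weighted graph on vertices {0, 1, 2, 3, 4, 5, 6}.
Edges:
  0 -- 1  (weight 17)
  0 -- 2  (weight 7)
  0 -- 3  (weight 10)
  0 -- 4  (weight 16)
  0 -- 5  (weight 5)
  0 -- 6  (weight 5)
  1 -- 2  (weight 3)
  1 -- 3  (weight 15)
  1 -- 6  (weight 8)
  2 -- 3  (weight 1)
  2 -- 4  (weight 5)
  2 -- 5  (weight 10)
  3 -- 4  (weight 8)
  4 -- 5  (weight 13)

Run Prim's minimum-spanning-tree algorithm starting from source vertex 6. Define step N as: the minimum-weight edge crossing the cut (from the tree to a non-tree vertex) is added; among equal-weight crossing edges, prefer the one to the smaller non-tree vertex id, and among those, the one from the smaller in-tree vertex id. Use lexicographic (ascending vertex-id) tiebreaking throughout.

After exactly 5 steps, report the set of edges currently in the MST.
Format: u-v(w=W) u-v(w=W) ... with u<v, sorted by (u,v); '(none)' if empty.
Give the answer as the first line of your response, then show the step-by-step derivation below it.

0-2(w=7) 0-5(w=5) 0-6(w=5) 1-2(w=3) 2-3(w=1)

step 1: add edge 0-6 (w=5); MST = {0-6(w=5)}
step 2: add edge 0-5 (w=5); MST = {0-5(w=5) 0-6(w=5)}
step 3: add edge 0-2 (w=7); MST = {0-2(w=7) 0-5(w=5) 0-6(w=5)}
step 4: add edge 2-3 (w=1); MST = {0-2(w=7) 0-5(w=5) 0-6(w=5) 2-3(w=1)}
step 5: add edge 1-2 (w=3); MST = {0-2(w=7) 0-5(w=5) 0-6(w=5) 1-2(w=3) 2-3(w=1)}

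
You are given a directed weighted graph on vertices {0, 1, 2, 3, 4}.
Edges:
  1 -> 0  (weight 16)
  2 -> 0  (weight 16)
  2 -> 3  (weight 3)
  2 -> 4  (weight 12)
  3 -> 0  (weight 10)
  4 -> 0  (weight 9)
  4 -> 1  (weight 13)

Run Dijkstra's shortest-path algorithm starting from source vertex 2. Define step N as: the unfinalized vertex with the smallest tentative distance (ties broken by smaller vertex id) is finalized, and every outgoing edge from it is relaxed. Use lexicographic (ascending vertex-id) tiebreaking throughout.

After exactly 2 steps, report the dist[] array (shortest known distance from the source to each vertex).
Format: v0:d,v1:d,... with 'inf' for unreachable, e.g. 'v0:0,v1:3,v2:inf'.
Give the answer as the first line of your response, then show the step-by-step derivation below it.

v0:13,v1:inf,v2:0,v3:3,v4:12

step 1: dist = v0:16,v1:inf,v2:0,v3:3,v4:12
step 2: dist = v0:13,v1:inf,v2:0,v3:3,v4:12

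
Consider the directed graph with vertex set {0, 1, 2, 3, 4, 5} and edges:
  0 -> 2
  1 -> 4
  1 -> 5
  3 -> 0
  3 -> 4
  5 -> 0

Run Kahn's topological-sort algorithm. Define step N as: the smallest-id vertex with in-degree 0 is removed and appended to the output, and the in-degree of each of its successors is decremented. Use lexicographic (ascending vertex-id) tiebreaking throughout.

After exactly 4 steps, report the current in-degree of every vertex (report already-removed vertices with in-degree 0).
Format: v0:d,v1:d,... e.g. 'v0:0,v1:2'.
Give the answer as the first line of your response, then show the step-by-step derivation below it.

v0:0,v1:0,v2:1,v3:0,v4:0,v5:0

step 1: output 1; order=[1]; indeg=(2,0,1,0,1,0)
step 2: output 3; order=[1,3]; indeg=(1,0,1,0,0,0)
step 3: output 4; order=[1,3,4]; indeg=(1,0,1,0,0,0)
step 4: output 5; order=[1,3,4,5]; indeg=(0,0,1,0,0,0)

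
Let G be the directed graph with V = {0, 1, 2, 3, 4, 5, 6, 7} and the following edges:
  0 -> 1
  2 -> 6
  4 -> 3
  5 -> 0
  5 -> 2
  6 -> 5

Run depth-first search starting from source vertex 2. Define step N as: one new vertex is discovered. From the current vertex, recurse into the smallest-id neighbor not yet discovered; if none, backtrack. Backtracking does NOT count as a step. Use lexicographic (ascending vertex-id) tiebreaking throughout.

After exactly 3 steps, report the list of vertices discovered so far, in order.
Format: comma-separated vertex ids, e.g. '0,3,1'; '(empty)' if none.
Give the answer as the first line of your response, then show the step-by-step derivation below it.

2,6,5

step 1: discover 2; path=2; order=2
step 2: discover 6; path=2>6; order=2,6
step 3: discover 5; path=2>6>5; order=2,6,5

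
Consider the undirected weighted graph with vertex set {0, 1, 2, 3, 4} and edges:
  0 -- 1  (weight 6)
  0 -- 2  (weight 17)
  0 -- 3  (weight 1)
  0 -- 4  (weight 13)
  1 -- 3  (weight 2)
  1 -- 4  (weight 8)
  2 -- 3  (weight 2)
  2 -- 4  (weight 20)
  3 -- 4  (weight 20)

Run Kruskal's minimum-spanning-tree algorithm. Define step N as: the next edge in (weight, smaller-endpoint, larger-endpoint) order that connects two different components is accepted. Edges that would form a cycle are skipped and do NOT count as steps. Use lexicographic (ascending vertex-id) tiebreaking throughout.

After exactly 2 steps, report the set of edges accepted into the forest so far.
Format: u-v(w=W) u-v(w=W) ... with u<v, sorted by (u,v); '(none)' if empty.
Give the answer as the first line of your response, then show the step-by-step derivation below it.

0-3(w=1) 1-3(w=2)

step 1: add edge 0-3 (w=1); MST = {0-3(w=1)}
step 2: add edge 1-3 (w=2); MST = {0-3(w=1) 1-3(w=2)}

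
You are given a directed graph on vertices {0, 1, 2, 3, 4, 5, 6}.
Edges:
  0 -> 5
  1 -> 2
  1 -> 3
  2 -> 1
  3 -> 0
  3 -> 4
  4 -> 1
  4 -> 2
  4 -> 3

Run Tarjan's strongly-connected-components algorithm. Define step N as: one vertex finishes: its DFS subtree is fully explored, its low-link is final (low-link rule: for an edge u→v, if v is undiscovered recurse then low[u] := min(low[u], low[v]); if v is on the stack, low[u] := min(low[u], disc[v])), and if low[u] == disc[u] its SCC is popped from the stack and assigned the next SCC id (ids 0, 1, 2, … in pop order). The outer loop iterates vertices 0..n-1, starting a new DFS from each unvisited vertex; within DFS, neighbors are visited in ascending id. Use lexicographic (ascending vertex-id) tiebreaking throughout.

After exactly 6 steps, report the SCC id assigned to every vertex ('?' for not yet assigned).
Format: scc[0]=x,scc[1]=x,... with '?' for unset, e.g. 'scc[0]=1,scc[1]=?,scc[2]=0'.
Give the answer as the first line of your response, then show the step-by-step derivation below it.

scc[0]=1,scc[1]=2,scc[2]=2,scc[3]=2,scc[4]=2,scc[5]=0,scc[6]=?

step 1: low=(low[0]=0,low[1]=?,low[2]=?,low[3]=?,low[4]=?,low[5]=1,low[6]=?); scc=(scc[0]=?,scc[1]=?,scc[2]=?,scc[3]=?,scc[4]=?,scc[5]=0,scc[6]=?)
step 2: low=(low[0]=0,low[1]=?,low[2]=?,low[3]=?,low[4]=?,low[5]=1,low[6]=?); scc=(scc[0]=1,scc[1]=?,scc[2]=?,scc[3]=?,scc[4]=?,scc[5]=0,scc[6]=?)
step 3: low=(low[0]=0,low[1]=2,low[2]=2,low[3]=?,low[4]=?,low[5]=1,low[6]=?); scc=(scc[0]=1,scc[1]=?,scc[2]=?,scc[3]=?,scc[4]=?,scc[5]=0,scc[6]=?)
step 4: low=(low[0]=0,low[1]=2,low[2]=2,low[3]=4,low[4]=2,low[5]=1,low[6]=?); scc=(scc[0]=1,scc[1]=?,scc[2]=?,scc[3]=?,scc[4]=?,scc[5]=0,scc[6]=?)
step 5: low=(low[0]=0,low[1]=2,low[2]=2,low[3]=2,low[4]=2,low[5]=1,low[6]=?); scc=(scc[0]=1,scc[1]=?,scc[2]=?,scc[3]=?,scc[4]=?,scc[5]=0,scc[6]=?)
step 6: low=(low[0]=0,low[1]=2,low[2]=2,low[3]=2,low[4]=2,low[5]=1,low[6]=?); scc=(scc[0]=1,scc[1]=2,scc[2]=2,scc[3]=2,scc[4]=2,scc[5]=0,scc[6]=?)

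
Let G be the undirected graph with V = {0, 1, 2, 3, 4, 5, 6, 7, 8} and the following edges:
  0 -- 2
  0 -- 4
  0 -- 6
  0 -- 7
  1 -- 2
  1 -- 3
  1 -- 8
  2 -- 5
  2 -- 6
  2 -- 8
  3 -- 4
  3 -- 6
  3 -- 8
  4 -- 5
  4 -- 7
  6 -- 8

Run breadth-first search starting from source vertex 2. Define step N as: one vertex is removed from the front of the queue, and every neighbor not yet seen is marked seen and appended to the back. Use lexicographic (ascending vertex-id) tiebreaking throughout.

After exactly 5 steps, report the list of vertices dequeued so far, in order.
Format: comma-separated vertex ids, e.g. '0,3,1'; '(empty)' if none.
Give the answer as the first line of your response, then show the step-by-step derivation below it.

2,0,1,5,6

step 1: dequeue 2; queue=[0,1,5,6,8]; order=2
step 2: dequeue 0; queue=[1,5,6,8,4,7]; order=2,0
step 3: dequeue 1; queue=[5,6,8,4,7,3]; order=2,0,1
step 4: dequeue 5; queue=[6,8,4,7,3]; order=2,0,1,5
step 5: dequeue 6; queue=[8,4,7,3]; order=2,0,1,5,6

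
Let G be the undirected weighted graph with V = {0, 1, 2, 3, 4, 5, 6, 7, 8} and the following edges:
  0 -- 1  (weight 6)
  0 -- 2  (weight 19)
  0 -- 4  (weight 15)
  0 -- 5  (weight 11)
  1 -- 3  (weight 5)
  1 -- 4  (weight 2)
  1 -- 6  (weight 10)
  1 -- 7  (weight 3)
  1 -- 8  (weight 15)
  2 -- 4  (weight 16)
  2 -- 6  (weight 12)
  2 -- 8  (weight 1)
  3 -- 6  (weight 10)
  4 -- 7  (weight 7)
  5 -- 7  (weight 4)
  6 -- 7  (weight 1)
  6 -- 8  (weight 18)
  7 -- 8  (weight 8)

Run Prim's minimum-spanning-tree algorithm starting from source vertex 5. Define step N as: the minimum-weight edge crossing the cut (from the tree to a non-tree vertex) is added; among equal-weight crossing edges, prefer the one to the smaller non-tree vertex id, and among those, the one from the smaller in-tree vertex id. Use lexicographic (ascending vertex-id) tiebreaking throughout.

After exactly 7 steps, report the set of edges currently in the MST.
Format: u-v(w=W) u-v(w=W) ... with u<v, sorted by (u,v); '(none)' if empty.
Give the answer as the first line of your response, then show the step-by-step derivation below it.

0-1(w=6) 1-3(w=5) 1-4(w=2) 1-7(w=3) 5-7(w=4) 6-7(w=1) 7-8(w=8)

step 1: add edge 5-7 (w=4); MST = {5-7(w=4)}
step 2: add edge 6-7 (w=1); MST = {5-7(w=4) 6-7(w=1)}
step 3: add edge 1-7 (w=3); MST = {1-7(w=3) 5-7(w=4) 6-7(w=1)}
step 4: add edge 1-4 (w=2); MST = {1-4(w=2) 1-7(w=3) 5-7(w=4) 6-7(w=1)}
step 5: add edge 1-3 (w=5); MST = {1-3(w=5) 1-4(w=2) 1-7(w=3) 5-7(w=4) 6-7(w=1)}
step 6: add edge 0-1 (w=6); MST = {0-1(w=6) 1-3(w=5) 1-4(w=2) 1-7(w=3) 5-7(w=4) 6-7(w=1)}
step 7: add edge 7-8 (w=8); MST = {0-1(w=6) 1-3(w=5) 1-4(w=2) 1-7(w=3) 5-7(w=4) 6-7(w=1) 7-8(w=8)}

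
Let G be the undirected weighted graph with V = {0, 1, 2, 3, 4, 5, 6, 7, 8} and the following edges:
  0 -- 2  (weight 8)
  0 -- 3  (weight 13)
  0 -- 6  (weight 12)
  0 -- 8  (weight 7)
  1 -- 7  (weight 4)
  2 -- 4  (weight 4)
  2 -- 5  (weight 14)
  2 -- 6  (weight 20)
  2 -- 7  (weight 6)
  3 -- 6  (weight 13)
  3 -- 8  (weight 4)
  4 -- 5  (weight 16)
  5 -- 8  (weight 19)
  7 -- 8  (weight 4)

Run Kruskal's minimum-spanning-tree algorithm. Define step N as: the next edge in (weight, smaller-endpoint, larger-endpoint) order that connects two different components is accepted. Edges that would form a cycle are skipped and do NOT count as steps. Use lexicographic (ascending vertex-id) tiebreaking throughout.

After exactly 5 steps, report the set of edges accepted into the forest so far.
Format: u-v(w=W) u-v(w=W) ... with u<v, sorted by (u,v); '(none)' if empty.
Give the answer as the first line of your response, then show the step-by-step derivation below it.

1-7(w=4) 2-4(w=4) 2-7(w=6) 3-8(w=4) 7-8(w=4)

step 1: add edge 1-7 (w=4); MST = {1-7(w=4)}
step 2: add edge 2-4 (w=4); MST = {1-7(w=4) 2-4(w=4)}
step 3: add edge 3-8 (w=4); MST = {1-7(w=4) 2-4(w=4) 3-8(w=4)}
step 4: add edge 7-8 (w=4); MST = {1-7(w=4) 2-4(w=4) 3-8(w=4) 7-8(w=4)}
step 5: add edge 2-7 (w=6); MST = {1-7(w=4) 2-4(w=4) 2-7(w=6) 3-8(w=4) 7-8(w=4)}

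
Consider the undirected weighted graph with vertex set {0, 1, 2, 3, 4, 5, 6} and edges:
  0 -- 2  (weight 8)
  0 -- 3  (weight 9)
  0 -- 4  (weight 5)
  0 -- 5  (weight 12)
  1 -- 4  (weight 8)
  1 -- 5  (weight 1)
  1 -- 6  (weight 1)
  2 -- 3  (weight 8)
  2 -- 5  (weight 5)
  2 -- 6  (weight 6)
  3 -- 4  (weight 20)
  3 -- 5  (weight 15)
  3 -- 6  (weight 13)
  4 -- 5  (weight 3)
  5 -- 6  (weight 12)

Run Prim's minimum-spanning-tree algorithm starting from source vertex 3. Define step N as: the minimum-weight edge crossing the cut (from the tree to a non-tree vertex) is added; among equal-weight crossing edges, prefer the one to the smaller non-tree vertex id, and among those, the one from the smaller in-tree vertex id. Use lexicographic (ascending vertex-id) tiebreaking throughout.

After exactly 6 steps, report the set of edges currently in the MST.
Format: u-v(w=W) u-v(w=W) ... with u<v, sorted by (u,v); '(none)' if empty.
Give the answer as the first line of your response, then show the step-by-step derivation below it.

0-4(w=5) 1-5(w=1) 1-6(w=1) 2-3(w=8) 2-5(w=5) 4-5(w=3)

step 1: add edge 2-3 (w=8); MST = {2-3(w=8)}
step 2: add edge 2-5 (w=5); MST = {2-3(w=8) 2-5(w=5)}
step 3: add edge 1-5 (w=1); MST = {1-5(w=1) 2-3(w=8) 2-5(w=5)}
step 4: add edge 1-6 (w=1); MST = {1-5(w=1) 1-6(w=1) 2-3(w=8) 2-5(w=5)}
step 5: add edge 4-5 (w=3); MST = {1-5(w=1) 1-6(w=1) 2-3(w=8) 2-5(w=5) 4-5(w=3)}
step 6: add edge 0-4 (w=5); MST = {0-4(w=5) 1-5(w=1) 1-6(w=1) 2-3(w=8) 2-5(w=5) 4-5(w=3)}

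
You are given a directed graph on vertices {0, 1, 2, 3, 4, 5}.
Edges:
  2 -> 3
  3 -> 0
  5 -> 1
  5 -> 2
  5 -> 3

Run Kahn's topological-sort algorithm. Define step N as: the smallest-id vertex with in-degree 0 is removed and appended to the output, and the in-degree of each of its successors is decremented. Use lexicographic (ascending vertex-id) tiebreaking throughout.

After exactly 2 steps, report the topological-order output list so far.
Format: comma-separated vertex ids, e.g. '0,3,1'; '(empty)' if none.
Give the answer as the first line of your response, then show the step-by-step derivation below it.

4,5

step 1: output 4; order=[4]; indeg=(1,1,1,2,0,0)
step 2: output 5; order=[4,5]; indeg=(1,0,0,1,0,0)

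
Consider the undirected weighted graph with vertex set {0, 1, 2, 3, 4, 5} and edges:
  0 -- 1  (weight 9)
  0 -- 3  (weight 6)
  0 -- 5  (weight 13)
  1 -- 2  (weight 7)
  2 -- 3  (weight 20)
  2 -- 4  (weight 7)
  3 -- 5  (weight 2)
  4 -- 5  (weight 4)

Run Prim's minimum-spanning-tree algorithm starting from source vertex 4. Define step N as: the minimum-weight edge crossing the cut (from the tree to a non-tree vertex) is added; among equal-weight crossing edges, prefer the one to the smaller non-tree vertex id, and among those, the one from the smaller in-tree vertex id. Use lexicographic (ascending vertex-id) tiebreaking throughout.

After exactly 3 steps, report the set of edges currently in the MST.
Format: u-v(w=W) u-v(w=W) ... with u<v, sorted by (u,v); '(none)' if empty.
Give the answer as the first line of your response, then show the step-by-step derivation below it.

0-3(w=6) 3-5(w=2) 4-5(w=4)

step 1: add edge 4-5 (w=4); MST = {4-5(w=4)}
step 2: add edge 3-5 (w=2); MST = {3-5(w=2) 4-5(w=4)}
step 3: add edge 0-3 (w=6); MST = {0-3(w=6) 3-5(w=2) 4-5(w=4)}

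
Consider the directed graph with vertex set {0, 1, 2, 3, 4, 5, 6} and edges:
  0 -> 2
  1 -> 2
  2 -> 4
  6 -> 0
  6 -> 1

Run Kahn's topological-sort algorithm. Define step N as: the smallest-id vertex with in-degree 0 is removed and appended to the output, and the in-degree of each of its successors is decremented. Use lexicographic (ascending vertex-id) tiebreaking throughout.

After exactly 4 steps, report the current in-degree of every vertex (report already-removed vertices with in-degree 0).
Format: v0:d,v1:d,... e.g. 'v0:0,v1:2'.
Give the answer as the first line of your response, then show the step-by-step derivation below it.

v0:0,v1:0,v2:1,v3:0,v4:1,v5:0,v6:0

step 1: output 3; order=[3]; indeg=(1,1,2,0,1,0,0)
step 2: output 5; order=[3,5]; indeg=(1,1,2,0,1,0,0)
step 3: output 6; order=[3,5,6]; indeg=(0,0,2,0,1,0,0)
step 4: output 0; order=[3,5,6,0]; indeg=(0,0,1,0,1,0,0)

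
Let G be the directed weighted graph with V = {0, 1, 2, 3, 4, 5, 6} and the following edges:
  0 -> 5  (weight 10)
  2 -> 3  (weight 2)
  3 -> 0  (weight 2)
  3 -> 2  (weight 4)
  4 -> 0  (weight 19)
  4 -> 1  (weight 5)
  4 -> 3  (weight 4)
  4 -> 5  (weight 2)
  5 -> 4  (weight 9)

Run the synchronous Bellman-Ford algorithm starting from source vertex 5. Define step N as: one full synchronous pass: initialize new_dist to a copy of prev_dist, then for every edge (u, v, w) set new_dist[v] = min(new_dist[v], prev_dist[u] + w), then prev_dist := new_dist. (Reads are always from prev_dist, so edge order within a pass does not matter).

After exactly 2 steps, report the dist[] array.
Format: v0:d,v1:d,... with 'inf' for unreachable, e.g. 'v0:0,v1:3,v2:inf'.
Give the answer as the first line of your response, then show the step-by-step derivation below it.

v0:28,v1:14,v2:inf,v3:13,v4:9,v5:0,v6:inf

step 1: dist = v0:inf,v1:inf,v2:inf,v3:inf,v4:9,v5:0,v6:inf
step 2: dist = v0:28,v1:14,v2:inf,v3:13,v4:9,v5:0,v6:inf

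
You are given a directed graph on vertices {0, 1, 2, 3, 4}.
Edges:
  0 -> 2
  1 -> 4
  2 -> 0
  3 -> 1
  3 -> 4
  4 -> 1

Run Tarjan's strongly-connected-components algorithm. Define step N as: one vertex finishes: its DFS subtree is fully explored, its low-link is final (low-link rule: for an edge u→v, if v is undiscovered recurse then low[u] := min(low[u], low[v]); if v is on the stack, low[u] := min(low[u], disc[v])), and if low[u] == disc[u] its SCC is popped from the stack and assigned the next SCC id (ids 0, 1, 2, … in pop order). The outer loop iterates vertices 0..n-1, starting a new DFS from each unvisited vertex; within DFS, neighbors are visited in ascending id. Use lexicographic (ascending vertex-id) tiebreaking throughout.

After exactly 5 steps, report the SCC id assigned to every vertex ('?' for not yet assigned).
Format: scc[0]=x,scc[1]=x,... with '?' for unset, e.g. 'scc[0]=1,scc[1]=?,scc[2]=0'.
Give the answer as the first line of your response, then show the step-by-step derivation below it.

scc[0]=0,scc[1]=1,scc[2]=0,scc[3]=2,scc[4]=1

step 1: low=(low[0]=0,low[1]=?,low[2]=0,low[3]=?,low[4]=?); scc=(scc[0]=?,scc[1]=?,scc[2]=?,scc[3]=?,scc[4]=?)
step 2: low=(low[0]=0,low[1]=?,low[2]=0,low[3]=?,low[4]=?); scc=(scc[0]=0,scc[1]=?,scc[2]=0,scc[3]=?,scc[4]=?)
step 3: low=(low[0]=0,low[1]=2,low[2]=0,low[3]=?,low[4]=2); scc=(scc[0]=0,scc[1]=?,scc[2]=0,scc[3]=?,scc[4]=?)
step 4: low=(low[0]=0,low[1]=2,low[2]=0,low[3]=?,low[4]=2); scc=(scc[0]=0,scc[1]=1,scc[2]=0,scc[3]=?,scc[4]=1)
step 5: low=(low[0]=0,low[1]=2,low[2]=0,low[3]=4,low[4]=2); scc=(scc[0]=0,scc[1]=1,scc[2]=0,scc[3]=2,scc[4]=1)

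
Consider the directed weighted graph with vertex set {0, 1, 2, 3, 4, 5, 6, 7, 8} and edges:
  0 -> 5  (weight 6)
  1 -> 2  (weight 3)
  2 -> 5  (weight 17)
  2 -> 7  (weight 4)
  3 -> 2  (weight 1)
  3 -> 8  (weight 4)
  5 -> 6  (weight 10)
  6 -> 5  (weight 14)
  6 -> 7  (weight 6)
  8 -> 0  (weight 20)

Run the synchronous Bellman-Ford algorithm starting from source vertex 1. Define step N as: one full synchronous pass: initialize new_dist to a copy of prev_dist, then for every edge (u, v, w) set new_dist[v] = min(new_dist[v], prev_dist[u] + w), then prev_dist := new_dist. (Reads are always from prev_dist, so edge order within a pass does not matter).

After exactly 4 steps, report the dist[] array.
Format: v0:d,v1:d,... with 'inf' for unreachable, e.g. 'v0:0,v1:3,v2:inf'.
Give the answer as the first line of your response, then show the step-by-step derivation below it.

v0:inf,v1:0,v2:3,v3:inf,v4:inf,v5:20,v6:30,v7:7,v8:inf

step 1: dist = v0:inf,v1:0,v2:3,v3:inf,v4:inf,v5:inf,v6:inf,v7:inf,v8:inf
step 2: dist = v0:inf,v1:0,v2:3,v3:inf,v4:inf,v5:20,v6:inf,v7:7,v8:inf
step 3: dist = v0:inf,v1:0,v2:3,v3:inf,v4:inf,v5:20,v6:30,v7:7,v8:inf
step 4: dist = v0:inf,v1:0,v2:3,v3:inf,v4:inf,v5:20,v6:30,v7:7,v8:inf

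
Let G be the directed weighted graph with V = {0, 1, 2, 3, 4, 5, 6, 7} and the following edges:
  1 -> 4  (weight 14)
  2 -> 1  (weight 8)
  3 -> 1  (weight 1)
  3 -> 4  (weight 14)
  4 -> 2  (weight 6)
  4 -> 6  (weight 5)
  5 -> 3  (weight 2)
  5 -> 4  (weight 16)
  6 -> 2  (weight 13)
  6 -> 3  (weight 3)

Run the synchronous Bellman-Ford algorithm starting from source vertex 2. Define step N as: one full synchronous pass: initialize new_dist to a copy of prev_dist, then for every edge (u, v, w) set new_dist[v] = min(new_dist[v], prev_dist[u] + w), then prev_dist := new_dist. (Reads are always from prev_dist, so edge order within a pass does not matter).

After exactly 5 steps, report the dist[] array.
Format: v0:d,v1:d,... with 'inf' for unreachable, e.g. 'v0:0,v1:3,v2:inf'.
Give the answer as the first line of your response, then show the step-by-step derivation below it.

v0:inf,v1:8,v2:0,v3:30,v4:22,v5:inf,v6:27,v7:inf

step 1: dist = v0:inf,v1:8,v2:0,v3:inf,v4:inf,v5:inf,v6:inf,v7:inf
step 2: dist = v0:inf,v1:8,v2:0,v3:inf,v4:22,v5:inf,v6:inf,v7:inf
step 3: dist = v0:inf,v1:8,v2:0,v3:inf,v4:22,v5:inf,v6:27,v7:inf
step 4: dist = v0:inf,v1:8,v2:0,v3:30,v4:22,v5:inf,v6:27,v7:inf
step 5: dist = v0:inf,v1:8,v2:0,v3:30,v4:22,v5:inf,v6:27,v7:inf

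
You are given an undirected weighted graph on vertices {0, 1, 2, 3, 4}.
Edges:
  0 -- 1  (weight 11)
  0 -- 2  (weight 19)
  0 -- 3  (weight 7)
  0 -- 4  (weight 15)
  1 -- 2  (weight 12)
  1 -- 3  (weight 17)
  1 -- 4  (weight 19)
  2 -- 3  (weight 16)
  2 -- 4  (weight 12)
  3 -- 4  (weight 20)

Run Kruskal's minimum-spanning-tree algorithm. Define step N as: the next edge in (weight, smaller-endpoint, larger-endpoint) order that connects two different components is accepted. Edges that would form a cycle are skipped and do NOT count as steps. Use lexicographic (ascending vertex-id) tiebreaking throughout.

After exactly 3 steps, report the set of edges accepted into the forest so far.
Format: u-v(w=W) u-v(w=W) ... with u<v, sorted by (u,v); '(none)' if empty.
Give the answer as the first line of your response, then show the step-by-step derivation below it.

0-1(w=11) 0-3(w=7) 1-2(w=12)

step 1: add edge 0-3 (w=7); MST = {0-3(w=7)}
step 2: add edge 0-1 (w=11); MST = {0-1(w=11) 0-3(w=7)}
step 3: add edge 1-2 (w=12); MST = {0-1(w=11) 0-3(w=7) 1-2(w=12)}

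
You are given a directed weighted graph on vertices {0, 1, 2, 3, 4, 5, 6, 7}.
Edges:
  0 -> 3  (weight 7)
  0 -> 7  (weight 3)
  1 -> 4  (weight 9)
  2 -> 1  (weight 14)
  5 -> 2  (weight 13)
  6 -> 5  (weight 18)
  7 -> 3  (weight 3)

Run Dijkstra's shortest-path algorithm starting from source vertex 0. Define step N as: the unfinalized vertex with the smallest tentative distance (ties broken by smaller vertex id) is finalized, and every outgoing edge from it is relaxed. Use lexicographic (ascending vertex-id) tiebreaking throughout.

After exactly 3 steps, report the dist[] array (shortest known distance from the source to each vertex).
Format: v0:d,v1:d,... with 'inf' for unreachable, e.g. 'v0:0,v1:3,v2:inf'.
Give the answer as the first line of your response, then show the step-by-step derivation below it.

v0:0,v1:inf,v2:inf,v3:6,v4:inf,v5:inf,v6:inf,v7:3

step 1: dist = v0:0,v1:inf,v2:inf,v3:7,v4:inf,v5:inf,v6:inf,v7:3
step 2: dist = v0:0,v1:inf,v2:inf,v3:6,v4:inf,v5:inf,v6:inf,v7:3
step 3: dist = v0:0,v1:inf,v2:inf,v3:6,v4:inf,v5:inf,v6:inf,v7:3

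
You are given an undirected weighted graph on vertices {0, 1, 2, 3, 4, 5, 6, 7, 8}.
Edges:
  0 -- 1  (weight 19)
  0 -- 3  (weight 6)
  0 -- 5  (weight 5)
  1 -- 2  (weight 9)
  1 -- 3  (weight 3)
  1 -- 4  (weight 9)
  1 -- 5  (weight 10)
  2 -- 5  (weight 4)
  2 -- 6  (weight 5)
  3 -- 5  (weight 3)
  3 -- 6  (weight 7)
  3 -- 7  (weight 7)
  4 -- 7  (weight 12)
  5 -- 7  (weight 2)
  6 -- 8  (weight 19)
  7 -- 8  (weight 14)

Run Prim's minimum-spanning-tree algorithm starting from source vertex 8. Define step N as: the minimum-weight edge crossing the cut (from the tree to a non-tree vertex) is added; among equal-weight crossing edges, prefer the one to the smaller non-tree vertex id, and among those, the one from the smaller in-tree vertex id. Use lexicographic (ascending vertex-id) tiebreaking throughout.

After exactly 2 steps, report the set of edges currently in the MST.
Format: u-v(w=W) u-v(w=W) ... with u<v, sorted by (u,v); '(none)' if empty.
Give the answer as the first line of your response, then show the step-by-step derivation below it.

5-7(w=2) 7-8(w=14)

step 1: add edge 7-8 (w=14); MST = {7-8(w=14)}
step 2: add edge 5-7 (w=2); MST = {5-7(w=2) 7-8(w=14)}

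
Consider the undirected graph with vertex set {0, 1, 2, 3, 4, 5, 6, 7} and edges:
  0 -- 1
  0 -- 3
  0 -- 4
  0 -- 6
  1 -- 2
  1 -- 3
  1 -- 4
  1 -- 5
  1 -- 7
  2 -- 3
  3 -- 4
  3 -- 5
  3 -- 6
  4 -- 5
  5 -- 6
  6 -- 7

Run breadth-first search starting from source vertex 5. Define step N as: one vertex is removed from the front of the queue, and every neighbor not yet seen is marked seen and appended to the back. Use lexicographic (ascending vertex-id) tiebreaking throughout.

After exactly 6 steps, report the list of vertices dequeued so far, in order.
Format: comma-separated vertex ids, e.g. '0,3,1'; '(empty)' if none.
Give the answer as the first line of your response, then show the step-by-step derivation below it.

5,1,3,4,6,0

step 1: dequeue 5; queue=[1,3,4,6]; order=5
step 2: dequeue 1; queue=[3,4,6,0,2,7]; order=5,1
step 3: dequeue 3; queue=[4,6,0,2,7]; order=5,1,3
step 4: dequeue 4; queue=[6,0,2,7]; order=5,1,3,4
step 5: dequeue 6; queue=[0,2,7]; order=5,1,3,4,6
step 6: dequeue 0; queue=[2,7]; order=5,1,3,4,6,0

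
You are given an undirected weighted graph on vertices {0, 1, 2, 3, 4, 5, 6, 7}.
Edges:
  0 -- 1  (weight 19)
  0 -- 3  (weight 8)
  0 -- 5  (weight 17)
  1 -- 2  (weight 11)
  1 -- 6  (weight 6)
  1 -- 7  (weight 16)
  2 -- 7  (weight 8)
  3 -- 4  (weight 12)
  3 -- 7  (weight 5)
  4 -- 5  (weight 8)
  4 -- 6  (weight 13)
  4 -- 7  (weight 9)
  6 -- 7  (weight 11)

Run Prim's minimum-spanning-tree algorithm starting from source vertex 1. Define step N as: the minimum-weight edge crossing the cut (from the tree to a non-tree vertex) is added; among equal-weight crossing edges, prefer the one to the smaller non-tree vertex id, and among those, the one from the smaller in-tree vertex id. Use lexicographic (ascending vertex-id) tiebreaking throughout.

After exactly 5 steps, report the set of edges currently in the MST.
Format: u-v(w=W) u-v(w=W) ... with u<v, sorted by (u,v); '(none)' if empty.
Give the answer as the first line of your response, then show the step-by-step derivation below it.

0-3(w=8) 1-2(w=11) 1-6(w=6) 2-7(w=8) 3-7(w=5)

step 1: add edge 1-6 (w=6); MST = {1-6(w=6)}
step 2: add edge 1-2 (w=11); MST = {1-2(w=11) 1-6(w=6)}
step 3: add edge 2-7 (w=8); MST = {1-2(w=11) 1-6(w=6) 2-7(w=8)}
step 4: add edge 3-7 (w=5); MST = {1-2(w=11) 1-6(w=6) 2-7(w=8) 3-7(w=5)}
step 5: add edge 0-3 (w=8); MST = {0-3(w=8) 1-2(w=11) 1-6(w=6) 2-7(w=8) 3-7(w=5)}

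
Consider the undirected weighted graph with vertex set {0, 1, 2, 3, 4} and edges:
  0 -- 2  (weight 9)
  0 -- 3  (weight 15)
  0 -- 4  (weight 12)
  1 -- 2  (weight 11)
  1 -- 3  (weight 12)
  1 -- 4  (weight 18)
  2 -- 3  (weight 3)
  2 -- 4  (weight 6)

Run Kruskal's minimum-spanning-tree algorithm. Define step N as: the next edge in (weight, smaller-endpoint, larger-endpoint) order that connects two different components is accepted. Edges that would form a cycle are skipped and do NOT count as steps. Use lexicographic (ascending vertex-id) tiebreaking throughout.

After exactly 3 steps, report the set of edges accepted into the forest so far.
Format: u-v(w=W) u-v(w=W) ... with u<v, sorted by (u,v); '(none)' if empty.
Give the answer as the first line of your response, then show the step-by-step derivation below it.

0-2(w=9) 2-3(w=3) 2-4(w=6)

step 1: add edge 2-3 (w=3); MST = {2-3(w=3)}
step 2: add edge 2-4 (w=6); MST = {2-3(w=3) 2-4(w=6)}
step 3: add edge 0-2 (w=9); MST = {0-2(w=9) 2-3(w=3) 2-4(w=6)}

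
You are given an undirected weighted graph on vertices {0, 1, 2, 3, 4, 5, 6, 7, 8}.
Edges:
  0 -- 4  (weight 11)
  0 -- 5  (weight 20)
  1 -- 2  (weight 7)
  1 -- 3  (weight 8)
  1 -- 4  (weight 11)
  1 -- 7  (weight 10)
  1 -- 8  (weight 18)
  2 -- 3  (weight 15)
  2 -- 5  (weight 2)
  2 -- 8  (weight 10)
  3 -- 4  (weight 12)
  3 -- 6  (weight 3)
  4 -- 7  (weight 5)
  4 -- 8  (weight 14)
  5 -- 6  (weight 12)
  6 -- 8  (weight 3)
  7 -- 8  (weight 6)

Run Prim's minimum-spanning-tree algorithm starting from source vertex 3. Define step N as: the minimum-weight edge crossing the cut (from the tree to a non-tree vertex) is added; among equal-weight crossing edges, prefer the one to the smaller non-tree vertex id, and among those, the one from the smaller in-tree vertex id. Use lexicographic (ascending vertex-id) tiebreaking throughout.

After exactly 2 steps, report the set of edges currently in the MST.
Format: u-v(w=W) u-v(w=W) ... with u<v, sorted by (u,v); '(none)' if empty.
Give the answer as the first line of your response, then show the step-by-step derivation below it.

3-6(w=3) 6-8(w=3)

step 1: add edge 3-6 (w=3); MST = {3-6(w=3)}
step 2: add edge 6-8 (w=3); MST = {3-6(w=3) 6-8(w=3)}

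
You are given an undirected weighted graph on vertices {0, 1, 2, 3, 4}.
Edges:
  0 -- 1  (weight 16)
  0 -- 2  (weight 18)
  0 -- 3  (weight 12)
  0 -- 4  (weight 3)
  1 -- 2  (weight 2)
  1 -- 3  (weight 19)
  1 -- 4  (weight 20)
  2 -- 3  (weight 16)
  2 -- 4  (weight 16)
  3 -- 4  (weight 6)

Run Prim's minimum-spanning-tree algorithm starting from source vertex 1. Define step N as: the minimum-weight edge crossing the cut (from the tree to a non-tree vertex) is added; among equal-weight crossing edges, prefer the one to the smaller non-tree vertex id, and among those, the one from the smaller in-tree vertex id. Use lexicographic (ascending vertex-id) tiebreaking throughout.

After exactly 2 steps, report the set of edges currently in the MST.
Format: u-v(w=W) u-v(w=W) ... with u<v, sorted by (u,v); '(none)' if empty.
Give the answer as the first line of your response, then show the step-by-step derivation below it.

0-1(w=16) 1-2(w=2)

step 1: add edge 1-2 (w=2); MST = {1-2(w=2)}
step 2: add edge 0-1 (w=16); MST = {0-1(w=16) 1-2(w=2)}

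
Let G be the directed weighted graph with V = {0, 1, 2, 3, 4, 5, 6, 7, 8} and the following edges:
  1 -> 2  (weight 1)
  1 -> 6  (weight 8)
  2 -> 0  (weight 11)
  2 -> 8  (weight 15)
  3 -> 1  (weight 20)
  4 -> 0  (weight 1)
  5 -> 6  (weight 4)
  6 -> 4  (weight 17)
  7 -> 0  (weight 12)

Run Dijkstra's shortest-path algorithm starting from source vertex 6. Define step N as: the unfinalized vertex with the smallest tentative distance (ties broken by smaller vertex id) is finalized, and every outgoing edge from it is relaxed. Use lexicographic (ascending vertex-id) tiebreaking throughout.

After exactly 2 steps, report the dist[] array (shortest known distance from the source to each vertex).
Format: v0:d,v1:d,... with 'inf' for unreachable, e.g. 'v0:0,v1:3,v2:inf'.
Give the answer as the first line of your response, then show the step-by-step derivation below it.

v0:18,v1:inf,v2:inf,v3:inf,v4:17,v5:inf,v6:0,v7:inf,v8:inf

step 1: dist = v0:inf,v1:inf,v2:inf,v3:inf,v4:17,v5:inf,v6:0,v7:inf,v8:inf
step 2: dist = v0:18,v1:inf,v2:inf,v3:inf,v4:17,v5:inf,v6:0,v7:inf,v8:inf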